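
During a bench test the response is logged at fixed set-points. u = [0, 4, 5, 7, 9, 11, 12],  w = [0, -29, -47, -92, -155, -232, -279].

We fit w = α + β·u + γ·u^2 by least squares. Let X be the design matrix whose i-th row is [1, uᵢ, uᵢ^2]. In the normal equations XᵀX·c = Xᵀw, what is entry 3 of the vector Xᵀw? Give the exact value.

Entry 3 ↔ basis u^2, so (Xᵀw)_{3} = Σᵢ (u^2)·wᵢ = (0)·(0) + (16)·(-29) + (25)·(-47) + (49)·(-92) + (81)·(-155) + (121)·(-232) + (144)·(-279) = -86950.

-86950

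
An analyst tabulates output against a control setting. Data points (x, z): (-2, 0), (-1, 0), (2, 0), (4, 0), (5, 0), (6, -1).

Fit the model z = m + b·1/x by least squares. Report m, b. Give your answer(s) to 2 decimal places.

Forming MᵀM = [[6, -23/60]; [-23/60, 5869/3600]] and Mᵀz = [-1, -1/6]ᵀ gives MᵀM·[m, b]ᵀ = Mᵀz.
Δ = 6·(5869/3600) − (-23/60)² = 6937/720.
m = ((-1)·(5869/3600) − (-23/60)·(-1/6))/(6937/720) = -6099/34685; b = (6·(-1/6) − (-23/60)·(-1))/(6937/720) = -996/6937.

m = -0.18, b = -0.14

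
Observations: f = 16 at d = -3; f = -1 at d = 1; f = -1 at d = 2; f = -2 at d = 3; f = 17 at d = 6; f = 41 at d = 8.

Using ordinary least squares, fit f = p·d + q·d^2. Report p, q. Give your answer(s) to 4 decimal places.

p = -2.7884, q = 0.9715

From the data, Σd·d = 123, Σd·d^2 = 737, Σd^2·d^2 = 5571.
And Σd·f = 373, Σd^2·f = 3357.
Normal equations: [[123, 737]; [737, 5571]]·[p, q]ᵀ = [373, 3357]ᵀ.
det = 123·5571 − 737² = 142064.
p = (373·5571 − 737·3357)/142064 = -198063/71032; q = (123·3357 − 737·373)/142064 = 69005/71032.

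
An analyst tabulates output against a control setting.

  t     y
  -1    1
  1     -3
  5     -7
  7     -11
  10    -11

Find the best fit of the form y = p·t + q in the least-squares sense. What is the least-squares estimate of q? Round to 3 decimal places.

q = -1.222

Compute the Gram sums: Σt·t = 176, Σt = 22, Σ1 = 5.
And Σt·y = -226, Σy = -31.
Eliminating q: 5·(row 1) − 22·(row 2) gives 396·p = 5·(-226) − 22·(-31) = -448, so p = -112/99.
Then q = ((-31) − 22·(-112/99))/5 = -11/9.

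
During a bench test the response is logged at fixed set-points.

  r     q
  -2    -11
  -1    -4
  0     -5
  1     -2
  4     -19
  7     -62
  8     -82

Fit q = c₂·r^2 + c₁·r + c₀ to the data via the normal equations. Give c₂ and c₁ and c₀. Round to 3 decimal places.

Entries of MᵀM: Σr^2·r^2 = 6771, Σr^2·r = 911, Σr^2 = 135, Σr·r = 135, Σr = 17, Σ1 = 7.
Moment sums: Σr^2·q = -8640, Σr·q = -1142, Σq = -185.
So MᵀM·[c₂, c₁, c₀]ᵀ = Mᵀq: [[6771, 911, 135]; [911, 135, 17]; [135, 17, 7]]·[c₂, c₁, c₀]ᵀ = [-8640, -1142, -185]ᵀ.
Row-reducing yields c₂ = -249833/176722, c₁ = 19101/13594, c₀ = -227674/88361.

c₂ = -1.414, c₁ = 1.405, c₀ = -2.577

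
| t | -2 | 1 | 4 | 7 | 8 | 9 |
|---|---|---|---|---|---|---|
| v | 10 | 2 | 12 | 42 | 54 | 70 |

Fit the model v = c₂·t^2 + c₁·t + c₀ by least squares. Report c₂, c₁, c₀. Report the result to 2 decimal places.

The normal equations are: 13331·c₂ + 1641·c₁ + 215·c₀ = 11418;  1641·c₂ + 215·c₁ + 27·c₀ = 1386;  215·c₂ + 27·c₁ + 6·c₀ = 190.
Row-reducing yields c₂ = 110063/108760, c₁ = -175143/108760, c₀ = 144143/54380.

c₂ = 1.01, c₁ = -1.61, c₀ = 2.65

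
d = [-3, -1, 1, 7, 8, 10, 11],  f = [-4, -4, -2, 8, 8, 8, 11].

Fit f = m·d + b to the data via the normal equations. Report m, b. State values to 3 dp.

Entries of MᵀM: Σd·d = 345, Σd = 33, Σ1 = 7.
And Σd·f = 335, Σf = 25.
MᵀM·[m, b]ᵀ = Mᵀf becomes [[345, 33]; [33, 7]]·[m, b]ᵀ = [335, 25]ᵀ.
det = 345·7 − 33² = 1326.
m = (335·7 − 33·25)/1326 = 760/663; b = (345·25 − 33·335)/1326 = -405/221.

m = 1.146, b = -1.833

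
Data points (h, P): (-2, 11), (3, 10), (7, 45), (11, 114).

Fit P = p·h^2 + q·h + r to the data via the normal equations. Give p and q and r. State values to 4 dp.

p = 1.0241, q = -1.3109, r = 4.3751

The normal system XᵀX·[p, q, r]ᵀ = XᵀP is [[17139, 1693, 183]; [1693, 183, 19]; [183, 19, 4]]·[p, q, r]ᵀ = [16133, 1577, 180]ᵀ.
Row-reducing yields p = 17224/16819, q = -22048/16819, r = 73585/16819.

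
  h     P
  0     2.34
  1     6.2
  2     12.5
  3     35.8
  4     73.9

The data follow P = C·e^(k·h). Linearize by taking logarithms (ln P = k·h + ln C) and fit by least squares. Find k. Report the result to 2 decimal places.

Taking logs, ln P = k·h + ln C, so regress ln P on h.
Σh = 10.0000, Σ(h)² = 30.0000, Σln P = 13.0811, Σh·ln P = 34.8207.
Normal system: [[30.0000, 10.0000]; [10.0000, 5]]·[k, ln C]ᵀ = [34.8207, 13.0811]ᵀ.
Δ = 30.0000·5 − (10.0000)² = 50.0000; k = (34.8207·5 − 10.0000·13.0811)/50.0000 = 0.86585, ln C = (30.0000·13.0811 − 10.0000·34.8207)/50.0000 = 0.88451.

k = 0.87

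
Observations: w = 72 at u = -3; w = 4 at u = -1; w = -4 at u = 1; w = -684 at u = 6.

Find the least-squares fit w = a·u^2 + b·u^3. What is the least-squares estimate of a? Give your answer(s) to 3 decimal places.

Forming MᵀM = [[1379, 7533]; [7533, 47387]] and Mᵀw = [-23976, -149696]ᵀ gives MᵀM·[a, b]ᵀ = Mᵀw.
det = 1379·47387 − 7533² = 8600584.
a = ((-23976)·47387 − 7533·(-149696))/8600584 = -1061343/1075073; b = (1379·(-149696) − 7533·(-23976))/8600584 = -3227447/1075073.

a = -0.987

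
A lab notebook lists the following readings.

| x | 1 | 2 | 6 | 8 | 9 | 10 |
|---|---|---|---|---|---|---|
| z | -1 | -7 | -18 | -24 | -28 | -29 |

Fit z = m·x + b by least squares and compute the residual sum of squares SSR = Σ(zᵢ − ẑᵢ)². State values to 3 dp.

Entries of AᵀA: Σx·x = 286, Σx = 36, Σ1 = 6.
Right-hand side: Σx·z = -857, Σz = -107.
det = 286·6 − 36² = 420.
m = ((-857)·6 − 36·(-107))/420 = -43/14; b = (286·(-107) − 36·(-857))/420 = 25/42.
Residuals: 31/21, -61/42, -1/6, -1/42, -20/21, 47/42; SSR = 136/21.

SSR = 6.476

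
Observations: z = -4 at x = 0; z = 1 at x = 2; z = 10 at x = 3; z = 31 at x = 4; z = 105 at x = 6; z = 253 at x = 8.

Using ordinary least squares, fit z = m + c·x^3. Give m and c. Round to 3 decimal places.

m = -2.948, c = 0.500

From the data, Σ1 = 6, Σx^3 = 827, Σx^3·x^3 = 313689.
For Aᵀz: Σz = 396, Σx^3·z = 154478.
Normal equations: [[6, 827]; [827, 313689]]·[m, c]ᵀ = [396, 154478]ᵀ.
Determinant 6·313689 − 827² = 1198205.
m = (396·313689 − 827·154478)/1198205 = -3532462/1198205; c = (6·154478 − 827·396)/1198205 = 599376/1198205.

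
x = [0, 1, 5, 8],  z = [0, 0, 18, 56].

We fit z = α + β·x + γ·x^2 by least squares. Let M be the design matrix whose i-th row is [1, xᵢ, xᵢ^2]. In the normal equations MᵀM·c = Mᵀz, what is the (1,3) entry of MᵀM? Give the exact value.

Row 1 ↔ basis 1, column 3 ↔ basis x^2, so (MᵀM)_{1,3} = Σᵢ x^2 = (1)·(0) + (1)·(1) + (1)·(25) + (1)·(64) = 90.

90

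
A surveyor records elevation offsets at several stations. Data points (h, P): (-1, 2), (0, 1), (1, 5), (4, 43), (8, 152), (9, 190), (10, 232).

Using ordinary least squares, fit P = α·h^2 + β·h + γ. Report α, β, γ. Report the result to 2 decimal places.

α = 2.12, β = 1.86, γ = 1.33

The normal system XᵀX·[α, β, γ]ᵀ = XᵀP is [[20915, 2305, 263]; [2305, 263, 31]; [263, 31, 7]]·[α, β, γ]ᵀ = [49013, 5421, 625]ᵀ.
Row-reducing yields α = 322442/151977, β = 282710/151977, γ = 67589/50659.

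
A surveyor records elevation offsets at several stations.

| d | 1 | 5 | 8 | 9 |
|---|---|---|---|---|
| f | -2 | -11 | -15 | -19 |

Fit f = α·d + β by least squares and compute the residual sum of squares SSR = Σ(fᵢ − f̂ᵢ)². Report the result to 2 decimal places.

SSR = 2.75

The normal system XᵀX·[α, β]ᵀ = Xᵀf is [[171, 23]; [23, 4]]·[α, β]ᵀ = [-348, -47]ᵀ.
det = 171·4 − 23² = 155.
α = ((-348)·4 − 23·(-47))/155 = -311/155; β = (171·(-47) − 23·(-348))/155 = -33/155.
Residuals: 34/155, -117/155, 196/155, -113/155; SSR = 426/155.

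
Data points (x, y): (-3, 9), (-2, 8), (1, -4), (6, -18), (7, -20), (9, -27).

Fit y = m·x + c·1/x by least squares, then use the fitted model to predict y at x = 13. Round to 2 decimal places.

ŷ = -38.29

MᵀM·[m, c]ᵀ = Mᵀy reads: 180·m + 6·c = -538;  6·m + (11285/7938)·c = -139/7.
(Σx·x = 180, Σx·1/x = 6, Σ1/x·1/x = 11285/7938, Σx·y = -538, Σ1/x·y = -139/7.)
Eliminating c: (11285/7938)·(row 1) − 6·(row 2) gives (96974/441)·m = (11285/7938)·(-538) − 6·(-139/7) = -2562787/3969, so m = -2562787/872766.
Then c = ((-139/7) − 6·(-2562787/872766))/(11285/7938) = -76356/48487.
At x = 13: ŷ = (-2562787/872766)·(13) + (-76356/48487)·(1/13) = -434485411/11345958.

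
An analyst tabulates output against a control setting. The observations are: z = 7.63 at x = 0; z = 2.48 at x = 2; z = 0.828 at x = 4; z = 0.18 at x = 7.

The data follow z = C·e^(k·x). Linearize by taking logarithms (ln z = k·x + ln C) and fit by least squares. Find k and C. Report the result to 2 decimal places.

k = -0.54, C = 7.37

Taking logs, ln z = k·x + ln C, so regress ln z on x.
Σx = 13.0000, Σ(x)² = 69.0000, Σln z = 1.0368, Σx·ln z = -10.9420.
Equations: 69.0000·k + 13.0000·ln C = -10.9420;  13.0000·k + 4·ln C = 1.0368.
Solving (det = 107.0000): k = -0.53502, ln C = 1.99800, so C = exp(1.99800) = 7.37430.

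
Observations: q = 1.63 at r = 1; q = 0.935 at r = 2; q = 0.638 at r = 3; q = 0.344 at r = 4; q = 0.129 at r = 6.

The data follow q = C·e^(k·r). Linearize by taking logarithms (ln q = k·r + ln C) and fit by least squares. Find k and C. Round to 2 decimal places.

k = -0.51, C = 2.69

With ln qᵢ as the transformed response and rᵢ as the regressor:
Σr = 16.0000, Σ(r)² = 66.0000, Σln q = -3.1431, Σr·ln q = -17.5502.
Normal system: [[66.0000, 16.0000]; [16.0000, 5]]·[k, ln C]ᵀ = [-17.5502, -3.1431]ᵀ.
Δ = 66.0000·5 − (16.0000)² = 74.0000; k = (-17.5502·5 − 16.0000·-3.1431)/74.0000 = -0.50623, ln C = (66.0000·-3.1431 − 16.0000·-17.5502)/74.0000 = 0.99133, so C = exp(0.99133) = 2.69482.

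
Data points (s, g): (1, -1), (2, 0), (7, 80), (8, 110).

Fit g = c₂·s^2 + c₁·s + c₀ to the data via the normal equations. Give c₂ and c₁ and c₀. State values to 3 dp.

c₂ = 2.417, c₁ = -5.845, c₀ = 2.259

Compute the Gram sums: Σs^2·s^2 = 6514, Σs^2·s = 864, Σs^2 = 118, Σs·s = 118, Σs = 18, Σ1 = 4.
Right-hand side: Σs^2·g = 10959, Σs·g = 1439, Σg = 189.
Normal equations: [[6514, 864, 118]; [864, 118, 18]; [118, 18, 4]]·[c₂, c₁, c₀]ᵀ = [10959, 1439, 189]ᵀ.
Row-reducing yields c₂ = 29/12, c₁ = -865/148, c₀ = 1003/444.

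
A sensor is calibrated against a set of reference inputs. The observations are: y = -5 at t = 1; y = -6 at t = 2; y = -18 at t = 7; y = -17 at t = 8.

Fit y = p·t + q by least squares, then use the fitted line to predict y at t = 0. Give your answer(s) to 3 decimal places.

ŷ = -2.743

The normal equations are: 118·p + 18·q = -279;  18·p + 4·q = -46.
(Σt·t = 118, Σt = 18, Σ1 = 4, Σt·y = -279, Σy = -46.)
Δ = 118·4 − 18² = 148.
p = ((-279)·4 − 18·(-46))/148 = -72/37; q = (118·(-46) − 18·(-279))/148 = -203/74.
At t = 0: ŷ = (-72/37)·(0) + (-203/74)·(1) = -203/74.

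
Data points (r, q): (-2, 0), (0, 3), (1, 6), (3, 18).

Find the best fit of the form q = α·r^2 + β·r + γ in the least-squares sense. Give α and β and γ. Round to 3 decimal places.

α = 0.750, β = 2.827, γ = 2.712

Sums needed: Σr^2·r^2 = 98, Σr^2·r = 20, Σr^2 = 14, Σr·r = 14, Σr = 2, Σ1 = 4.
Right-hand side: Σr^2·q = 168, Σr·q = 60, Σq = 27.
So AᵀA·[α, β, γ]ᵀ = Aᵀq: [[98, 20, 14]; [20, 14, 2]; [14, 2, 4]]·[α, β, γ]ᵀ = [168, 60, 27]ᵀ.
Solving the 3×3 system (Gaussian elimination) gives α = 3/4, β = 147/52, γ = 141/52.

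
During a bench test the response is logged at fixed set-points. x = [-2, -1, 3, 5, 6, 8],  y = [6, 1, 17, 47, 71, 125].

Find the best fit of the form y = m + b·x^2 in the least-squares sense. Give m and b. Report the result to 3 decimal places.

m = -1.304, b = 1.977

With design matrix A, AᵀA = [[6, 139]; [139, 6115]] and Aᵀy = [267, 11909]ᵀ.
det = 6·6115 − 139² = 17369.
m = (267·6115 − 139·11909)/17369 = -22646/17369; b = (6·11909 − 139·267)/17369 = 34341/17369.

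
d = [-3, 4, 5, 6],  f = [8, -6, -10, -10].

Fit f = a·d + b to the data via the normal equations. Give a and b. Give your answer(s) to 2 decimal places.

a = -2.08, b = 1.74

With design matrix M, MᵀM = [[86, 12]; [12, 4]] and Mᵀf = [-158, -18]ᵀ.
det = 86·4 − 12² = 200.
a = ((-158)·4 − 12·(-18))/200 = -52/25; b = (86·(-18) − 12·(-158))/200 = 87/50.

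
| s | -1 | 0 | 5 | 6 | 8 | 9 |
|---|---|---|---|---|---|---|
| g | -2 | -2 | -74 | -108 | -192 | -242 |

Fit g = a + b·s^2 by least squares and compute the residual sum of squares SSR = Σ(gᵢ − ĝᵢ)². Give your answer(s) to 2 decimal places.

SSR = 5.87

The normal equations are: 6·a + 207·b = -620;  207·a + 12579·b = -37630.
Eliminating b: 12579·(row 1) − 207·(row 2) gives 32625·a = 12579·(-620) − 207·(-37630) = -9570, so a = -22/75.
Then b = ((-37630) − 207·(-22/75))/12579 = -224/75.
Residuals: 32/25, -128/75, 24/25, -14/75, -14/25, 16/75; SSR = 88/15.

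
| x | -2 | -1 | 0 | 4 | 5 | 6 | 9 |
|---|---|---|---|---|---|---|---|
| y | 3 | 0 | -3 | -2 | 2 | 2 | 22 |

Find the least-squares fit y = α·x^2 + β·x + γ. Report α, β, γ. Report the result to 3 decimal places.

Entries of AᵀA: Σx^2·x^2 = 8755, Σx^2·x = 1125, Σx^2 = 163, Σx·x = 163, Σx = 21, Σ1 = 7.
For Aᵀy: Σx^2·y = 1884, Σx·y = 206, Σy = 24.
Inverting the 3×3 Gram matrix, [α, β, γ]ᵀ = [13793/26672, -51983/26672, -9223/3334]ᵀ.

α = 0.517, β = -1.949, γ = -2.766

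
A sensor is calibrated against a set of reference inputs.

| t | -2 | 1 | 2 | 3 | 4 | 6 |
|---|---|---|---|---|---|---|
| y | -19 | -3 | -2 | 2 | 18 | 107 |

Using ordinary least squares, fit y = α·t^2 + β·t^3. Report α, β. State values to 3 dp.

Sums needed: Σt^2·t^2 = 1666, Σt^2·t^3 = 9044, Σt^3·t^3 = 51610.
Moment sums: Σt^2·y = 4071, Σt^3·y = 24451.
Determinant 1666·51610 − 9044² = 4188324.
α = (4071·51610 − 9044·24451)/4188324 = -5515267/2094162; β = (1666·24451 − 9044·4071)/4188324 = 16459/17598.

α = -2.634, β = 0.935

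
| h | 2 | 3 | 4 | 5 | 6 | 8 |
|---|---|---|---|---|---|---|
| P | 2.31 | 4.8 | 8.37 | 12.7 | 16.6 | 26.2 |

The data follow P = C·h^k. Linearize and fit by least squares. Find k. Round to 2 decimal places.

k = 1.77

Taking logs, ln P = k·ln h + ln C, so regress ln P on ln h.
Sums: Σln h = 8.6587, Σ(ln h)² = 13.7340, Σln P = 13.1473, Σln h·ln P = 21.1643.
Normal system: [[13.7340, 8.6587]; [8.6587, 6]]·[k, ln C]ᵀ = [21.1643, 13.1473]ᵀ.
Δ = 13.7340·6 − (8.6587)² = 7.4309; k = (21.1643·6 − 8.6587·13.1473)/7.4309 = 1.76931, ln C = (13.7340·13.1473 − 8.6587·21.1643)/7.4309 = -0.36210.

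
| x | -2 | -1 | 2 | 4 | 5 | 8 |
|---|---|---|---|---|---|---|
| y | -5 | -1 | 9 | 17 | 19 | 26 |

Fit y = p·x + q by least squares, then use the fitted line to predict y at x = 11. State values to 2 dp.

ŷ = 37.31

With design matrix M, MᵀM = [[114, 16]; [16, 6]] and Mᵀy = [400, 65]ᵀ.
Δ = 114·6 − 16² = 428.
p = (400·6 − 16·65)/428 = 340/107; q = (114·65 − 16·400)/428 = 505/214.
At x = 11: ŷ = (340/107)·(11) + (505/214)·(1) = 7985/214.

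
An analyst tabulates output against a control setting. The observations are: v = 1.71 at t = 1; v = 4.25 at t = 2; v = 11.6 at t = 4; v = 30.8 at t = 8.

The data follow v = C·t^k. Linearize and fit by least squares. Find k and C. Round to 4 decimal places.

k = 1.3961, C = 1.6718

With ln vᵢ as the transformed response and ln tᵢ as the regressor:
Σln t = 4.1589, Σ(ln t)² = 6.7263, Σln v = 7.8619, Σln t·ln v = 11.5281.
Equations: 6.7263·k + 4.1589·ln C = 11.5281;  4.1589·k + 4·ln C = 7.8619.
Solving (det = 9.6091): k = 1.39612, ln C = 0.51391, so C = exp(0.51391) = 1.67182.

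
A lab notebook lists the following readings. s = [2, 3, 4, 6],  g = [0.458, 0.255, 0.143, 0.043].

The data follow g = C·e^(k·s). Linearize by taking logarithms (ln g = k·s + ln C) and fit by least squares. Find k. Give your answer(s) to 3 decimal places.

k = -0.591

Let Y = ln g. Fitting Y = k·s + ln C by least squares:
Σs = 15.0000, Σ(s)² = 65.0000, Σln g = -7.2388, Σs·ln g = -32.3202.
Equations: 65.0000·k + 15.0000·ln C = -32.3202;  15.0000·k + 4·ln C = -7.2388.
Slope k = (n·Σs·ln g − Σs·Σln g)/(n·Σ(s)² − (Σs)²) = (4·-32.3202 − 15.0000·-7.2388)/35.0000 = -0.59138; ln C = (Σln g − k·Σs)/n = 0.40796.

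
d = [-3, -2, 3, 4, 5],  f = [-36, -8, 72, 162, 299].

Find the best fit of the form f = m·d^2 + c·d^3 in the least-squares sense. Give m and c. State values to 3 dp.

m = 2.025, c = 1.995

Entries of XᵀX: Σd^2·d^2 = 1059, Σd^2·d^3 = 4117, Σd^3·d^3 = 21243.
Right-hand side: Σd^2·f = 10359, Σd^3·f = 50723.
So XᵀX·[m, c]ᵀ = Xᵀf: [[1059, 4117]; [4117, 21243]]·[m, c]ᵀ = [10359, 50723]ᵀ.
Eliminating c: 21243·(row 1) − 4117·(row 2) gives 5546648·m = 21243·10359 − 4117·50723 = 11229646, so m = 5614823/2773324.
Then c = (50723 − 4117·(5614823/2773324))/21243 = 5533827/2773324.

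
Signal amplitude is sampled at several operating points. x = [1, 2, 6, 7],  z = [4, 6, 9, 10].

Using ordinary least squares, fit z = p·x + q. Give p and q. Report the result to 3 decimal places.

p = 0.923, q = 3.558

Compute the Gram sums: Σx·x = 90, Σx = 16, Σ1 = 4.
And Σx·z = 140, Σz = 29.
det = 90·4 − 16² = 104.
p = (140·4 − 16·29)/104 = 12/13; q = (90·29 − 16·140)/104 = 185/52.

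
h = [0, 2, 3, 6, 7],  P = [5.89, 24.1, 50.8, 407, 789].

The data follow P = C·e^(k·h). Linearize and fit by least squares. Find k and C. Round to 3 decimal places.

Taking logs, ln P = k·h + ln C, so regress ln P on h.
Σh = 18.0000, Σ(h)² = 98.0000, Σln P = 21.5629, Σh·ln P = 100.8964.
Normal system: [[98.0000, 18.0000]; [18.0000, 5]]·[k, ln C]ᵀ = [100.8964, 21.5629]ᵀ.
Slope k = (n·Σh·ln P − Σh·Σln P)/(n·Σ(h)² − (Σh)²) = (5·100.8964 − 18.0000·21.5629)/166.0000 = 0.70090; ln C = (Σln P − k·Σh)/n = 1.78936, so C = exp(1.78936) = 5.98563.

k = 0.701, C = 5.986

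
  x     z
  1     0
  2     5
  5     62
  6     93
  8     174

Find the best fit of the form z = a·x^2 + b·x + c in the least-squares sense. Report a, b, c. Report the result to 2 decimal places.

a = 3.13, b = -3.25, c = -0.33

Normal-equation sums: Σx^2·x^2 = 6034, Σx^2·x = 862, Σx^2 = 130, Σx·x = 130, Σx = 22, Σ1 = 5.
For Aᵀz: Σx^2·z = 16054, Σx·z = 2270, Σz = 334.
Normal equations: [[6034, 862, 130]; [862, 130, 22]; [130, 22, 5]]·[a, b, c]ᵀ = [16054, 2270, 334]ᵀ.
Solving the 3×3 system (Gaussian elimination) gives a = 7855/2508, b = -8149/2508, c = -70/209.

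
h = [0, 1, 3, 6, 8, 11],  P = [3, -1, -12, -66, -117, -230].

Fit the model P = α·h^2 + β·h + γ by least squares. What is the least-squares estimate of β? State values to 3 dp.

The normal equations are: 20115·α + 2087·β + 231·γ = -37803;  2087·α + 231·β + 29·γ = -3899;  231·α + 29·β + 6·γ = -423.
(Σh^2·h^2 = 20115, Σh^2·h = 2087, Σh^2 = 231, Σh·h = 231, Σh = 29, Σ1 = 6, Σh^2·P = -37803, Σh·P = -3899, ΣP = -423.)
Row-reducing yields α = -77357/38708, β = 36231/38708, γ = 37107/19354.

β = 0.936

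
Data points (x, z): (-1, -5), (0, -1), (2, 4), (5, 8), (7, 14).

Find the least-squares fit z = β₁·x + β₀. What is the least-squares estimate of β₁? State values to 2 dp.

Entries of MᵀM: Σx·x = 79, Σx = 13, Σ1 = 5.
Moment sums: Σx·z = 151, Σz = 20.
Normal equations: [[79, 13]; [13, 5]]·[β₁, β₀]ᵀ = [151, 20]ᵀ.
Eliminating β₀: 5·(row 1) − 13·(row 2) gives 226·β₁ = 5·151 − 13·20 = 495, so β₁ = 495/226.
Then β₀ = (20 − 13·(495/226))/5 = -383/226.

β₁ = 2.19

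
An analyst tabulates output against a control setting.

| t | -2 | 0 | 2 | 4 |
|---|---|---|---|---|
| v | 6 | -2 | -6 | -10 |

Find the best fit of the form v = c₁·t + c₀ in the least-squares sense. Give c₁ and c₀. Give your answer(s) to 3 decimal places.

Setting ∂/∂c₁ … = 0 gives: 24·c₁ + 4·c₀ = -64;  4·c₁ + 4·c₀ = -12.
(Σt·t = 24, Σt = 4, Σ1 = 4, Σt·v = -64, Σv = -12.)
Eliminating c₀: 4·(row 1) − 4·(row 2) gives 80·c₁ = 4·(-64) − 4·(-12) = -208, so c₁ = -13/5.
Then c₀ = ((-12) − 4·(-13/5))/4 = -2/5.

c₁ = -2.600, c₀ = -0.400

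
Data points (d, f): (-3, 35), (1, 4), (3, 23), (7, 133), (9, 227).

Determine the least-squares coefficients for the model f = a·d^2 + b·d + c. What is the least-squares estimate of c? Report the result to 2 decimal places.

With design matrix X, XᵀX = [[9125, 1073, 149]; [1073, 149, 17]; [149, 17, 5]] and Xᵀf = [25430, 2942, 422]ᵀ.
Inverting the 3×3 Gram matrix, [a, b, c]ᵀ = [461/154, -159/77, 31/14]ᵀ.

c = 2.21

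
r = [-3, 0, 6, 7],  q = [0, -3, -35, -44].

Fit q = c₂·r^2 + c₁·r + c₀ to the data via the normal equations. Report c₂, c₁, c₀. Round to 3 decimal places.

c₂ = -0.488, c₁ = -2.437, c₀ = -2.946

From the data, Σr^2·r^2 = 3778, Σr^2·r = 532, Σr^2 = 94, Σr·r = 94, Σr = 10, Σ1 = 4.
Moment sums: Σr^2·q = -3416, Σr·q = -518, Σq = -82.
XᵀX·[c₂, c₁, c₀]ᵀ = Xᵀq becomes [[3778, 532, 94]; [532, 94, 10]; [94, 10, 4]]·[c₂, c₁, c₀]ᵀ = [-3416, -518, -82]ᵀ.
Row-reducing yields c₂ = -815/1671, c₁ = -4072/1671, c₀ = -1641/557.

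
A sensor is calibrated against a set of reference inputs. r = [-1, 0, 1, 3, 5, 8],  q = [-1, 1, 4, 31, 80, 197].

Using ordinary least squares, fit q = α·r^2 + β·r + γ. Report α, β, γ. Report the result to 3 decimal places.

Sums needed: Σr^2·r^2 = 4804, Σr^2·r = 664, Σr^2 = 100, Σr·r = 100, Σr = 16, Σ1 = 6.
Moment sums: Σr^2·q = 14890, Σr·q = 2074, Σq = 312.
So XᵀX·[α, β, γ]ᵀ = Xᵀq: [[4804, 664, 100]; [664, 100, 16]; [100, 16, 6]]·[α, β, γ]ᵀ = [14890, 2074, 312]ᵀ.
Solving the 3×3 system (Gaussian elimination) gives α = 7759/2750, β = 5801/2750, γ = -893/1375.

α = 2.821, β = 2.109, γ = -0.649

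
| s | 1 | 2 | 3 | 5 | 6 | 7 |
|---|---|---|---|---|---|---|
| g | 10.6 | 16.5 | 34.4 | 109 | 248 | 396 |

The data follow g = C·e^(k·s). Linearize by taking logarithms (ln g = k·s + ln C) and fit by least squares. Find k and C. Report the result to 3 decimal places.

k = 0.623, C = 5.245

With ln gᵢ as the transformed response and sᵢ as the regressor:
Sums: Σs = 24.0000, Σ(s)² = 124.0000, Σln g = 24.8885, Σs·ln g = 116.9890.
Normal system: [[124.0000, 24.0000]; [24.0000, 6]]·[k, ln C]ᵀ = [116.9890, 24.8885]ᵀ.
Δ = 124.0000·6 − (24.0000)² = 168.0000; k = (116.9890·6 − 24.0000·24.8885)/168.0000 = 0.62268, ln C = (124.0000·24.8885 − 24.0000·116.9890)/168.0000 = 1.65735, so C = exp(1.65735) = 5.24538.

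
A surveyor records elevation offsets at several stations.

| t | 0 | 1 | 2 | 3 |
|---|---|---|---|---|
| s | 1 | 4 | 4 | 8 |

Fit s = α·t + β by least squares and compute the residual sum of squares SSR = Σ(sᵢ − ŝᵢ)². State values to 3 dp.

SSR = 2.700

The normal equations are: 14·α + 6·β = 36;  6·α + 4·β = 17.
det = 14·4 − 6² = 20.
α = (36·4 − 6·17)/20 = 21/10; β = (14·17 − 6·36)/20 = 11/10.
Residuals: -1/10, 4/5, -13/10, 3/5; SSR = 27/10.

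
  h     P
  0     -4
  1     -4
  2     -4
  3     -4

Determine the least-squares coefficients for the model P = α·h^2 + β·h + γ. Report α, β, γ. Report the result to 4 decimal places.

The normal system XᵀX·[α, β, γ]ᵀ = XᵀP is [[98, 36, 14]; [36, 14, 6]; [14, 6, 4]]·[α, β, γ]ᵀ = [-56, -24, -16]ᵀ.
Solving the 3×3 system (Gaussian elimination) gives α = 0, β = 0, γ = -4.

α = 0.0000, β = 0.0000, γ = -4.0000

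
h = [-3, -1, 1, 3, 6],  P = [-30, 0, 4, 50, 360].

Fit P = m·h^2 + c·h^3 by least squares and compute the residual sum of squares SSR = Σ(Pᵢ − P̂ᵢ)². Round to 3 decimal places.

The normal equations are: 1460·m + 7776·c = 13144;  7776·m + 48116·c = 79924.
Determinant 1460·48116 − 7776² = 9783184.
m = (13144·48116 − 7776·79924)/9783184 = 684230/611449; c = (1460·79924 − 7776·13144)/9783184 = 905081/611449.
Residuals: -64353/611449, 220851/611449, 856485/611449, -22807/611449, -8136/611449; SSR = 1287220/611449.

SSR = 2.105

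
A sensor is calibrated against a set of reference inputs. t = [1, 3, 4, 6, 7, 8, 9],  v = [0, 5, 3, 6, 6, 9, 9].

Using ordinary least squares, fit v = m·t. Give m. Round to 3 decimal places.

m = 1.008

Normal-equation sums: Σt·t = 256.
For Mᵀv: Σt·v = 258.
m = 258/256 = 1.00781.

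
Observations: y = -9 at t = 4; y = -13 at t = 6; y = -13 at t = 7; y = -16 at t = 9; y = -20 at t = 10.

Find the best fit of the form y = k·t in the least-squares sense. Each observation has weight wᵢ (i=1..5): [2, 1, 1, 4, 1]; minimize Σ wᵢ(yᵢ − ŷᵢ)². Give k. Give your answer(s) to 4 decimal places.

Sums needed: Σwᵢ·t·t = 541.
Moment sums: Σwᵢ·t·y = -1017.
Normal equations: [[541]]·[k]ᵀ = [-1017]ᵀ.
k = (-1017)/541 = -1.87985.

k = -1.8799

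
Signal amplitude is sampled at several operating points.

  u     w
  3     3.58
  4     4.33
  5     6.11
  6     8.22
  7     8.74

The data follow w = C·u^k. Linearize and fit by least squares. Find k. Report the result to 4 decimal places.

k = 1.1493

Taking logs, ln w = k·ln u + ln C, so regress ln w on ln u.
XᵀX = [[12.7160, 7.8320]; [7.8320, 5]], rhs = [14.3388, 8.8253]ᵀ  (here Σln u = 7.8320, Σ(ln u)² = 12.7160, Σln w = 8.8253, Σln u·ln w = 14.3388).
Δ = 12.7160·5 − (7.8320)² = 2.2397; k = (14.3388·5 − 7.8320·8.8253)/2.2397 = 1.14927, ln C = (12.7160·8.8253 − 7.8320·14.3388)/2.2397 = -0.03516.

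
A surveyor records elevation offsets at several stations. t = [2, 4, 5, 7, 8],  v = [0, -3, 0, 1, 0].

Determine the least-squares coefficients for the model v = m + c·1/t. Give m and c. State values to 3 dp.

Normal-equation sums: Σ1 = 5, Σ1/t = 341/280, Σ1/t·1/t = 30461/78400.
For Xᵀv: Σv = -2, Σ1/t·v = -17/28.
XᵀX·[m, c]ᵀ = Xᵀv becomes [[5, 341/280]; [341/280, 30461/78400]]·[m, c]ᵀ = [-2, -17/28]ᵀ.
Δ = 5·(30461/78400) − (341/280)² = 4503/9800.
m = ((-2)·(30461/78400) − (341/280)·(-17/28))/(4503/9800) = -123/1501; c = (5·(-17/28) − (341/280)·(-2))/(4503/9800) = -1960/1501.

m = -0.082, c = -1.306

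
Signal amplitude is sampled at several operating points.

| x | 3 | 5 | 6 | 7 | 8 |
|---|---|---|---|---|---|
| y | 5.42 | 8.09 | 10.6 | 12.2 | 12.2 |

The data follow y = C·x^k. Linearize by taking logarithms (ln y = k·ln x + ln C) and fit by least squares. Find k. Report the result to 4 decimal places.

k = 0.8910

Linearized form: ln y = k·ln x + ln C. From the 5 transformed points,
Σln x = 8.5252, Σ(ln x)² = 15.1183, Σln y = 11.1445, Σln x·ln y = 19.5207.
Equations: 15.1183·k + 8.5252·ln C = 19.5207;  8.5252·k + 5·ln C = 11.1445.
Δ = 15.1183·5 − (8.5252)² = 2.9130; k = (19.5207·5 − 8.5252·11.1445)/2.9130 = 0.89098, ln C = (15.1183·11.1445 − 8.5252·19.5207)/2.9130 = 0.70975.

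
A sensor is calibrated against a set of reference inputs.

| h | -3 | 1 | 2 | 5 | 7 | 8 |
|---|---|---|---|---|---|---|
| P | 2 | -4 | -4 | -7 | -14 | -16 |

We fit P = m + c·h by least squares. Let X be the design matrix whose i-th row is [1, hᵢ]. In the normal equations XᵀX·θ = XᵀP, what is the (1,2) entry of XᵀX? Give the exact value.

20

Row 1 ↔ basis 1, column 2 ↔ basis h, so (XᵀX)_{1,2} = Σᵢ h = (1)·(-3) + (1)·(1) + (1)·(2) + (1)·(5) + (1)·(7) + (1)·(8) = 20.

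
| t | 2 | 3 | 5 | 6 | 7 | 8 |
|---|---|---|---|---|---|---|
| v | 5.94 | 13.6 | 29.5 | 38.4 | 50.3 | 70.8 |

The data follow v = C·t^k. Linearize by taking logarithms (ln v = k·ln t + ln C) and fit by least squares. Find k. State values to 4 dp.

Linearized form: ln v = k·ln t + ln C. From the 6 transformed points,
AᵀA = [[15.5987, 9.2183]; [9.2183, 6]], rhs = [32.5681, 19.6021]ᵀ  (here Σln t = 9.2183, Σ(ln t)² = 15.5987, Σln v = 19.6021, Σln t·ln v = 32.5681).
Solving (det = 8.6152): k = 1.70747, ln C = 0.64368.

k = 1.7075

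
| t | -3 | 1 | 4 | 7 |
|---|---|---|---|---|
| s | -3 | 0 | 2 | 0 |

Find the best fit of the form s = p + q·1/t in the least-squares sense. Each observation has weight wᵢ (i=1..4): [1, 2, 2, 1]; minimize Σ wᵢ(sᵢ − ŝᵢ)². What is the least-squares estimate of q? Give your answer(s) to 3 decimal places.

The normal system MᵀWM·[p, q]ᵀ = MᵀWs is [[6, 97/42]; [97/42, 7961/3528]]·[p, q]ᵀ = [1, 2]ᵀ.
Δ = 6·(7961/3528) − (97/42)² = 7237/882.
p = (1·(7961/3528) − (97/42)·2)/(7237/882) = -8335/28948; q = (6·2 − (97/42)·1)/(7237/882) = 8547/7237.

q = 1.181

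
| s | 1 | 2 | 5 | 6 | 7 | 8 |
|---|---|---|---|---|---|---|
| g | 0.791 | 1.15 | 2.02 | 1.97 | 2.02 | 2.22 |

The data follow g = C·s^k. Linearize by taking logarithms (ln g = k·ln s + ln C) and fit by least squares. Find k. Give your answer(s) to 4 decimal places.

k = 0.4990

With ln gᵢ as the transformed response and ln sᵢ as the regressor:
AᵀA = [[14.3918, 8.1197]; [8.1197, 6]], rhs = [5.4699, 2.7870]ᵀ  (here Σln s = 8.1197, Σ(ln s)² = 14.3918, Σln g = 2.7870, Σln s·ln g = 5.4699).
Slope k = (n·Σln s·ln g − Σln s·Σln g)/(n·Σ(ln s)² − (Σln s)²) = (6·5.4699 − 8.1197·2.7870)/20.4213 = 0.49896; ln C = (Σln g − k·Σln s)/n = -0.21072.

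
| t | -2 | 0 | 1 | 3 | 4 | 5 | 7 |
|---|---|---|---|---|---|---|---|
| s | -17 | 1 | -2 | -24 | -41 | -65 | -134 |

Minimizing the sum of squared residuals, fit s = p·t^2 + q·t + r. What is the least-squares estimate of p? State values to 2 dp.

p = -2.98

With design matrix M, MᵀM = [[3380, 552, 104]; [552, 104, 18]; [104, 18, 7]] and Mᵀs = [-9133, -1467, -282]ᵀ.
Inverting the 3×3 Gram matrix, [p, q, r]ᵀ = [-129827/43604, 79653/43604, -1481/1982]ᵀ.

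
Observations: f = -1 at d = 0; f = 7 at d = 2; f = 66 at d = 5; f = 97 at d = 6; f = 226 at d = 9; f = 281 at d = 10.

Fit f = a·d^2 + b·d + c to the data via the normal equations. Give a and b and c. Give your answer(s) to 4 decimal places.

a = 2.9675, b = -1.4396, c = -1.3236

AᵀA·[a, b, c]ᵀ = Aᵀf reads: 18498·a + 2078·b + 246·c = 51576;  2078·a + 246·b + 32·c = 5770;  246·a + 32·b + 6·c = 676.
(Σd^2·d^2 = 18498, Σd^2·d = 2078, Σd^2 = 246, Σd·d = 246, Σd = 32, Σ1 = 6, Σd^2·f = 51576, Σd·f = 5770, Σf = 676.)
Solving the 3×3 system (Gaussian elimination) gives a = 9499/3201, b = -1536/1067, c = -4237/3201.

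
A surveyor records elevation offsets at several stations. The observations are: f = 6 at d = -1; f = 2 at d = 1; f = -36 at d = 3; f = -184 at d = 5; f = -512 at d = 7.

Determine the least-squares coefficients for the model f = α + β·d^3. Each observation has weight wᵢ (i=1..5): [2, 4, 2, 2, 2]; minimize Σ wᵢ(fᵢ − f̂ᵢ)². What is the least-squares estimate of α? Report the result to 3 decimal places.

α = 4.022

Sums needed: Σwᵢ·1 = 12, Σwᵢ·d^3 = 992, Σwᵢ·d^3·d^3 = 268012.
Moment sums: Σwᵢ·f = -1444, Σwᵢ·d^3·f = -399180.
Normal equations: [[12, 992]; [992, 268012]]·[α, β]ᵀ = [-1444, -399180]ᵀ.
Eliminating β: 268012·(row 1) − 992·(row 2) gives 2232080·α = 268012·(-1444) − 992·(-399180) = 8977232, so α = 561077/139505.
Then β = ((-399180) − 992·(561077/139505))/268012 = -209857/139505.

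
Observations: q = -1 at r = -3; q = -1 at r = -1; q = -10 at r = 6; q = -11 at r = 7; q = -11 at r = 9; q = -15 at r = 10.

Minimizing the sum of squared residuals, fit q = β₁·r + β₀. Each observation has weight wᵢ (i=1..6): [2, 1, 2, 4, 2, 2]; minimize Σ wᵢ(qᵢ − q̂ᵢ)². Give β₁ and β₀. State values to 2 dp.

β₁ = -1.03, β₀ = -3.53

Setting ∂/∂β₁ … = 0 gives: 649·β₁ + 71·β₀ = -919;  71·β₁ + 13·β₀ = -119.
det = 649·13 − 71² = 3396.
β₁ = ((-919)·13 − 71·(-119))/3396 = -583/566; β₀ = (649·(-119) − 71·(-919))/3396 = -1997/566.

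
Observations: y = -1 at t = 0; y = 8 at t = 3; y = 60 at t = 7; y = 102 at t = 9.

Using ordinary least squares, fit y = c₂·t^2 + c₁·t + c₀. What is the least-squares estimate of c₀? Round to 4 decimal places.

c₀ = -1.0895

Forming XᵀX = [[9043, 1099, 139]; [1099, 139, 19]; [139, 19, 4]] and Xᵀy = [11274, 1362, 169]ᵀ gives XᵀX·[c₂, c₁, c₀]ᵀ = Xᵀy.
Row-reducing yields c₂ = 46/33, c₁ = -2303/2145, c₀ = -779/715.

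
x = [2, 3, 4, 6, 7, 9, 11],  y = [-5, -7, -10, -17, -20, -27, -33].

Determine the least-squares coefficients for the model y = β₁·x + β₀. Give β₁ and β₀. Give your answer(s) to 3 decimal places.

β₁ = -3.203, β₀ = 2.219

With design matrix M, MᵀM = [[316, 42]; [42, 7]] and Mᵀy = [-919, -119]ᵀ.
Eliminating β₀: 7·(row 1) − 42·(row 2) gives 448·β₁ = 7·(-919) − 42·(-119) = -1435, so β₁ = -205/64.
Then β₀ = ((-119) − 42·(-205/64))/7 = 71/32.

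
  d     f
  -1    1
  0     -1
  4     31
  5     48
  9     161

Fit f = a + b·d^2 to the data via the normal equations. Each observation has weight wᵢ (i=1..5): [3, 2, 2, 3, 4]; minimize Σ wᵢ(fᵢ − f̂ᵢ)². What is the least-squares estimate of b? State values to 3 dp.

b = 2.001

The normal system XᵀWX·[a, b]ᵀ = XᵀWf is [[14, 434]; [434, 28634]]·[a, b]ᵀ = [851, 56759]ᵀ.
det = 14·28634 − 434² = 212520.
a = (851·28634 − 434·56759)/212520 = -11078/8855; b = (14·56759 − 434·851)/212520 = 5063/2530.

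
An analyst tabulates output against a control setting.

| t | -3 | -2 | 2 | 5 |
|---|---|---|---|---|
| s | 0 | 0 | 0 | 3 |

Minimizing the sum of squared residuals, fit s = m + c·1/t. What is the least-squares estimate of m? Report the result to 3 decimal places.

m = 0.786

Entries of MᵀM: Σ1 = 4, Σ1/t = -2/15, Σ1/t·1/t = 293/450.
Right-hand side: Σs = 3, Σ1/t·s = 3/5.
MᵀM·[m, c]ᵀ = Mᵀs becomes [[4, -2/15]; [-2/15, 293/450]]·[m, c]ᵀ = [3, 3/5]ᵀ.
det = 4·(293/450) − (-2/15)² = 194/75.
m = (3·(293/450) − (-2/15)·(3/5))/(194/75) = 305/388; c = (4·(3/5) − (-2/15)·3)/(194/75) = 105/97.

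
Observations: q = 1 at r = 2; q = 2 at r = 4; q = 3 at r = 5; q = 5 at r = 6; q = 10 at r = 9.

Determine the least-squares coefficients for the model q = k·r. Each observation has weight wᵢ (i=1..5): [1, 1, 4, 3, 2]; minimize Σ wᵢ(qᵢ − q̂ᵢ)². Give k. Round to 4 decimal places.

k = 0.8718

The normal equations are: 390·k = 340.
k = 340/390 = 0.871795.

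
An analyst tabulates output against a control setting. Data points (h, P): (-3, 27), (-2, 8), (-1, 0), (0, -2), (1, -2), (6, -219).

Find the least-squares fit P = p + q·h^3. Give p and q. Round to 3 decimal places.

Entries of MᵀM: Σ1 = 6, Σh^3 = 181, Σh^3·h^3 = 47451.
For MᵀP: ΣP = -188, Σh^3·P = -48099.
Eliminating q: 47451·(row 1) − 181·(row 2) gives 251945·p = 47451·(-188) − 181·(-48099) = -214869, so p = -214869/251945.
Then q = ((-48099) − 181·(-214869/251945))/47451 = -254566/251945.

p = -0.853, q = -1.010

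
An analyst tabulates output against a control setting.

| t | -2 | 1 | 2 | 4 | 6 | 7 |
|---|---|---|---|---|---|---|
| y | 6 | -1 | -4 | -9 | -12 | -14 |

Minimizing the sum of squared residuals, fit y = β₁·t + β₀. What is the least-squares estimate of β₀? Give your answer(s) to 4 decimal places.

β₀ = 1.0298

Sums needed: Σt·t = 110, Σt = 18, Σ1 = 6.
Right-hand side: Σt·y = -227, Σy = -34.
Δ = 110·6 − 18² = 336.
β₁ = ((-227)·6 − 18·(-34))/336 = -125/56; β₀ = (110·(-34) − 18·(-227))/336 = 173/168.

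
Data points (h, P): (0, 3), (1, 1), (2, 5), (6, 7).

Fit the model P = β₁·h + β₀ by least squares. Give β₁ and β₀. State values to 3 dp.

β₁ = 0.819, β₀ = 2.157

Forming MᵀM = [[41, 9]; [9, 4]] and MᵀP = [53, 16]ᵀ gives MᵀM·[β₁, β₀]ᵀ = MᵀP.
Eliminating β₀: 4·(row 1) − 9·(row 2) gives 83·β₁ = 4·53 − 9·16 = 68, so β₁ = 68/83.
Then β₀ = (16 − 9·(68/83))/4 = 179/83.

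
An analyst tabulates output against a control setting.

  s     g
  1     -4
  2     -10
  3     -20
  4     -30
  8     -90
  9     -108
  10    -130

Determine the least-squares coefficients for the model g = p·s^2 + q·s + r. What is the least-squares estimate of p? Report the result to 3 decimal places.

p = -0.868

Entries of AᵀA: Σs^2·s^2 = 21011, Σs^2·s = 2341, Σs^2 = 275, Σs·s = 275, Σs = 37, Σ1 = 7.
Right-hand side: Σs^2·g = -28212, Σs·g = -3196, Σg = -392.
Normal equations: [[21011, 2341, 275]; [2341, 275, 37]; [275, 37, 7]]·[p, q, r]ᵀ = [-28212, -3196, -392]ᵀ.
Row-reducing yields p = -2206/2541, q = -11311/2541, r = 1385/847.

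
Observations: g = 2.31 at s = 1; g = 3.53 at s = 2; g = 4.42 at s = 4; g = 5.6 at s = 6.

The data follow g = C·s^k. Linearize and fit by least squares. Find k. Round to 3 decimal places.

Let Y = ln g. Fitting Y = k·ln s + ln C by least squares:
Σln s = 3.8712, Σ(ln s)² = 5.6127, Σln g = 5.3075, Σln s·ln g = 6.0213.
Equations: 5.6127·k + 3.8712·ln C = 6.0213;  3.8712·k + 4·ln C = 5.3075.
Solving (det = 7.4645): k = 0.47410, ln C = 0.86803.

k = 0.474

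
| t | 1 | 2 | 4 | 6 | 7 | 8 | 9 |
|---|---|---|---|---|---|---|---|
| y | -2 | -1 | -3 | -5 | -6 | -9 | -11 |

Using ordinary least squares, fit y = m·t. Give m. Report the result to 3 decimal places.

m = -1.032

The normal system AᵀA·[m]ᵀ = Aᵀy is [[251]]·[m]ᵀ = [-259]ᵀ.
m = (-259)/251 = -1.03187.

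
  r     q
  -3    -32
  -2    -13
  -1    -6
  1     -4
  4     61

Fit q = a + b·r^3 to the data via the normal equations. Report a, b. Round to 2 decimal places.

Forming AᵀA = [[5, 29]; [29, 4891]] and Aᵀq = [6, 4874]ᵀ gives AᵀA·[a, b]ᵀ = Aᵀq.
Eliminating b: 4891·(row 1) − 29·(row 2) gives 23614·a = 4891·6 − 29·4874 = -112000, so a = -56000/11807.
Then b = (4874 − 29·(-56000/11807))/4891 = 12098/11807.

a = -4.74, b = 1.02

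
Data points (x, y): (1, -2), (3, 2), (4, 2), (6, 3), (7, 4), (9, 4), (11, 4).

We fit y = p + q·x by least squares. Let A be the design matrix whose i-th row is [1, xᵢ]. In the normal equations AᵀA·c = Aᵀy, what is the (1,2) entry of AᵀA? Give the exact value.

41

Row 1 ↔ basis 1, column 2 ↔ basis x, so (AᵀA)_{1,2} = Σᵢ x = (1)·(1) + (1)·(3) + (1)·(4) + (1)·(6) + (1)·(7) + (1)·(9) + (1)·(11) = 41.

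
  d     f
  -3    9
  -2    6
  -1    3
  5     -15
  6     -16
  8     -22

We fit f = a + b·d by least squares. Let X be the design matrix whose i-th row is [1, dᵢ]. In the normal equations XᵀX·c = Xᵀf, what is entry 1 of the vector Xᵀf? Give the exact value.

Entry 1 ↔ basis 1, so (Xᵀf)_{1} = Σᵢ fᵢ = (1)·(9) + (1)·(6) + (1)·(3) + (1)·(-15) + (1)·(-16) + (1)·(-22) = -35.

-35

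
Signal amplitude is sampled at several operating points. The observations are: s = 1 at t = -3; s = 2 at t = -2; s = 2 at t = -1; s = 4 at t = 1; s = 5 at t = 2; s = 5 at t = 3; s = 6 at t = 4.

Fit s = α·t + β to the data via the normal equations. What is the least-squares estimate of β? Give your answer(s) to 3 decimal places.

β = 3.164

Setting ∂/∂α … = 0 gives: 44·α + 4·β = 44;  4·α + 7·β = 25.
det = 44·7 − 4² = 292.
α = (44·7 − 4·25)/292 = 52/73; β = (44·25 − 4·44)/292 = 231/73.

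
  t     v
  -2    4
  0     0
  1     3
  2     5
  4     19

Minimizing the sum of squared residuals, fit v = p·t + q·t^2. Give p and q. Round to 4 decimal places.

XᵀX·[p, q]ᵀ = Xᵀv reads: 25·p + 65·q = 81;  65·p + 289·q = 343.
(Σt·t = 25, Σt·t^2 = 65, Σt^2·t^2 = 289, Σt·v = 81, Σt^2·v = 343.)
det = 25·289 − 65² = 3000.
p = (81·289 − 65·343)/3000 = 557/1500; q = (25·343 − 65·81)/3000 = 331/300.

p = 0.3713, q = 1.1033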